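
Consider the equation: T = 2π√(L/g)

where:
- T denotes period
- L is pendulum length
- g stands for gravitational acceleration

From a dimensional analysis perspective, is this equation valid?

Yes

T (period) has dimensions [T].
L (pendulum length) has dimensions [L].
g (gravitational acceleration) has dimensions [L T^-2].

Left side: [T]
Right side: [T]

Both sides have the same dimensions, so the equation is dimensionally consistent.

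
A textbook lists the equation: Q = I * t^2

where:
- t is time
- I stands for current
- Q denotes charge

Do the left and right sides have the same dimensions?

No

t (time) has dimensions [T].
I (current) has dimensions [I].
Q (charge) has dimensions [I T].

Left side: [I T]
Right side: [I T^2]

The two sides have different dimensions, so the equation is NOT dimensionally consistent.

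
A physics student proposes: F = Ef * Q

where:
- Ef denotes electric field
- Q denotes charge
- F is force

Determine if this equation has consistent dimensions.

Yes

Ef (electric field) has dimensions [I^-1 L M T^-3].
Q (charge) has dimensions [I T].
F (force) has dimensions [L M T^-2].

Left side: [L M T^-2]
Right side: [L M T^-2]

Both sides have the same dimensions, so the equation is dimensionally consistent.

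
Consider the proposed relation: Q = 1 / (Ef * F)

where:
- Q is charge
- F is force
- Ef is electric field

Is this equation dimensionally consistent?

No

Q (charge) has dimensions [I T].
F (force) has dimensions [L M T^-2].
Ef (electric field) has dimensions [I^-1 L M T^-3].

Left side: [I T]
Right side: [I L^-2 M^-2 T^5]

The two sides have different dimensions, so the equation is NOT dimensionally consistent.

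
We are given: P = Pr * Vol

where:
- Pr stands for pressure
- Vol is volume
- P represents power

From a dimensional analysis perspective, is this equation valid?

No

Pr (pressure) has dimensions [L^-1 M T^-2].
Vol (volume) has dimensions [L^3].
P (power) has dimensions [L^2 M T^-3].

Left side: [L^2 M T^-3]
Right side: [L^2 M T^-2]

The two sides have different dimensions, so the equation is NOT dimensionally consistent.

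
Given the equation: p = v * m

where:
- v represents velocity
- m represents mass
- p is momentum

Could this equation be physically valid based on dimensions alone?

Yes

v (velocity) has dimensions [L T^-1].
m (mass) has dimensions [M].
p (momentum) has dimensions [L M T^-1].

Left side: [L M T^-1]
Right side: [L M T^-1]

Both sides have the same dimensions, so the equation is dimensionally consistent.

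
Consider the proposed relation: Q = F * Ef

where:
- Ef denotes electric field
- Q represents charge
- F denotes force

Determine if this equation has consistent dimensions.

No

Ef (electric field) has dimensions [I^-1 L M T^-3].
Q (charge) has dimensions [I T].
F (force) has dimensions [L M T^-2].

Left side: [I T]
Right side: [I^-1 L^2 M^2 T^-5]

The two sides have different dimensions, so the equation is NOT dimensionally consistent.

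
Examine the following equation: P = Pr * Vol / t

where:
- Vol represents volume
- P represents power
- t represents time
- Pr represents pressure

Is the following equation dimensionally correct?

Yes

Vol (volume) has dimensions [L^3].
P (power) has dimensions [L^2 M T^-3].
t (time) has dimensions [T].
Pr (pressure) has dimensions [L^-1 M T^-2].

Left side: [L^2 M T^-3]
Right side: [L^2 M T^-3]

Both sides have the same dimensions, so the equation is dimensionally consistent.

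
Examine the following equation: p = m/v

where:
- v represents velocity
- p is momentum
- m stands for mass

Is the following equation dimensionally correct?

No

v (velocity) has dimensions [L T^-1].
p (momentum) has dimensions [L M T^-1].
m (mass) has dimensions [M].

Left side: [L M T^-1]
Right side: [L^-1 M T]

The two sides have different dimensions, so the equation is NOT dimensionally consistent.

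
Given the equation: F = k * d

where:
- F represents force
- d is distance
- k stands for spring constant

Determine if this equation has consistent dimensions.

Yes

F (force) has dimensions [L M T^-2].
d (distance) has dimensions [L].
k (spring constant) has dimensions [M T^-2].

Left side: [L M T^-2]
Right side: [L M T^-2]

Both sides have the same dimensions, so the equation is dimensionally consistent.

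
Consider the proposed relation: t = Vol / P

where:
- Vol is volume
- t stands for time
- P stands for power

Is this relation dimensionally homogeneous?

No

Vol (volume) has dimensions [L^3].
t (time) has dimensions [T].
P (power) has dimensions [L^2 M T^-3].

Left side: [T]
Right side: [L M^-1 T^3]

The two sides have different dimensions, so the equation is NOT dimensionally consistent.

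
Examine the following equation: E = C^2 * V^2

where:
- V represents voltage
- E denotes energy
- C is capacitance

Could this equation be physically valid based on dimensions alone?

No

V (voltage) has dimensions [I^-1 L^2 M T^-3].
E (energy) has dimensions [L^2 M T^-2].
C (capacitance) has dimensions [I^2 L^-2 M^-1 T^4].

Left side: [L^2 M T^-2]
Right side: [I^2 T^2]

The two sides have different dimensions, so the equation is NOT dimensionally consistent.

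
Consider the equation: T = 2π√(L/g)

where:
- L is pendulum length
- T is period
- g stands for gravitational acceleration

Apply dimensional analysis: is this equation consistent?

Yes

L (pendulum length) has dimensions [L].
T (period) has dimensions [T].
g (gravitational acceleration) has dimensions [L T^-2].

Left side: [T]
Right side: [T]

Both sides have the same dimensions, so the equation is dimensionally consistent.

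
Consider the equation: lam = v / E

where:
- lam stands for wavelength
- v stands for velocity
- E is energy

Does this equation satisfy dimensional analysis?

No

lam (wavelength) has dimensions [L].
v (velocity) has dimensions [L T^-1].
E (energy) has dimensions [L^2 M T^-2].

Left side: [L]
Right side: [L^-1 M^-1 T]

The two sides have different dimensions, so the equation is NOT dimensionally consistent.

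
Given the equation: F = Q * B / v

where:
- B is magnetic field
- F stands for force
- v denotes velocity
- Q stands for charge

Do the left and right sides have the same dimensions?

No

B (magnetic field) has dimensions [I^-1 M T^-2].
F (force) has dimensions [L M T^-2].
v (velocity) has dimensions [L T^-1].
Q (charge) has dimensions [I T].

Left side: [L M T^-2]
Right side: [L^-1 M]

The two sides have different dimensions, so the equation is NOT dimensionally consistent.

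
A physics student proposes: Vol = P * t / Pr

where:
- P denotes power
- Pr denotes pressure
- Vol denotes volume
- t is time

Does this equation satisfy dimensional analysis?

Yes

P (power) has dimensions [L^2 M T^-3].
Pr (pressure) has dimensions [L^-1 M T^-2].
Vol (volume) has dimensions [L^3].
t (time) has dimensions [T].

Left side: [L^3]
Right side: [L^3]

Both sides have the same dimensions, so the equation is dimensionally consistent.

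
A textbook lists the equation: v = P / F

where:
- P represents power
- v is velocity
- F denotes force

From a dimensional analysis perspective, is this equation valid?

Yes

P (power) has dimensions [L^2 M T^-3].
v (velocity) has dimensions [L T^-1].
F (force) has dimensions [L M T^-2].

Left side: [L T^-1]
Right side: [L T^-1]

Both sides have the same dimensions, so the equation is dimensionally consistent.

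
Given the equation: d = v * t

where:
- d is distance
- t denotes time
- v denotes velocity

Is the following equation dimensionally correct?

Yes

d (distance) has dimensions [L].
t (time) has dimensions [T].
v (velocity) has dimensions [L T^-1].

Left side: [L]
Right side: [L]

Both sides have the same dimensions, so the equation is dimensionally consistent.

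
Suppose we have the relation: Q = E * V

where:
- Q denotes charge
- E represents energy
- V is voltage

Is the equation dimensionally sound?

No

Q (charge) has dimensions [I T].
E (energy) has dimensions [L^2 M T^-2].
V (voltage) has dimensions [I^-1 L^2 M T^-3].

Left side: [I T]
Right side: [I^-1 L^4 M^2 T^-5]

The two sides have different dimensions, so the equation is NOT dimensionally consistent.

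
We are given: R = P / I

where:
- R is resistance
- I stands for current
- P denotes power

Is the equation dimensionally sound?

No

R (resistance) has dimensions [I^-2 L^2 M T^-3].
I (current) has dimensions [I].
P (power) has dimensions [L^2 M T^-3].

Left side: [I^-2 L^2 M T^-3]
Right side: [I^-1 L^2 M T^-3]

The two sides have different dimensions, so the equation is NOT dimensionally consistent.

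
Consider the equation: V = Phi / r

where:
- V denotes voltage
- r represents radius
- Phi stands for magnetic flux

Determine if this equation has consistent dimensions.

No

V (voltage) has dimensions [I^-1 L^2 M T^-3].
r (radius) has dimensions [L].
Phi (magnetic flux) has dimensions [I^-1 L^2 M T^-2].

Left side: [I^-1 L^2 M T^-3]
Right side: [I^-1 L M T^-2]

The two sides have different dimensions, so the equation is NOT dimensionally consistent.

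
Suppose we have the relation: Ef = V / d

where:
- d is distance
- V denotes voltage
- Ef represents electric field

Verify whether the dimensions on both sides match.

Yes

d (distance) has dimensions [L].
V (voltage) has dimensions [I^-1 L^2 M T^-3].
Ef (electric field) has dimensions [I^-1 L M T^-3].

Left side: [I^-1 L M T^-3]
Right side: [I^-1 L M T^-3]

Both sides have the same dimensions, so the equation is dimensionally consistent.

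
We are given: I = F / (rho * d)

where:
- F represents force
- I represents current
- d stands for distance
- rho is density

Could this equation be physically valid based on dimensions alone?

No

F (force) has dimensions [L M T^-2].
I (current) has dimensions [I].
d (distance) has dimensions [L].
rho (density) has dimensions [L^-3 M].

Left side: [I]
Right side: [L^3 T^-2]

The two sides have different dimensions, so the equation is NOT dimensionally consistent.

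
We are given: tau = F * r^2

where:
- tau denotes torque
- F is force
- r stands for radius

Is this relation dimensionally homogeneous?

No

tau (torque) has dimensions [L^2 M T^-2].
F (force) has dimensions [L M T^-2].
r (radius) has dimensions [L].

Left side: [L^2 M T^-2]
Right side: [L^3 M T^-2]

The two sides have different dimensions, so the equation is NOT dimensionally consistent.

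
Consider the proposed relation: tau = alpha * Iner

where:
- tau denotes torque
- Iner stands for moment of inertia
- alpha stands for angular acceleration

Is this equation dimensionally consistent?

Yes

tau (torque) has dimensions [L^2 M T^-2].
Iner (moment of inertia) has dimensions [L^2 M].
alpha (angular acceleration) has dimensions [T^-2].

Left side: [L^2 M T^-2]
Right side: [L^2 M T^-2]

Both sides have the same dimensions, so the equation is dimensionally consistent.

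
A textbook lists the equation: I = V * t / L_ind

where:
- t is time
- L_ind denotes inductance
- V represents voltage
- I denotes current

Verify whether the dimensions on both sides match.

Yes

t (time) has dimensions [T].
L_ind (inductance) has dimensions [I^-2 L^2 M T^-2].
V (voltage) has dimensions [I^-1 L^2 M T^-3].
I (current) has dimensions [I].

Left side: [I]
Right side: [I]

Both sides have the same dimensions, so the equation is dimensionally consistent.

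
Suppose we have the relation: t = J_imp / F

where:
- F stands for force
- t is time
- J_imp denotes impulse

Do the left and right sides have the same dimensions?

Yes

F (force) has dimensions [L M T^-2].
t (time) has dimensions [T].
J_imp (impulse) has dimensions [L M T^-1].

Left side: [T]
Right side: [T]

Both sides have the same dimensions, so the equation is dimensionally consistent.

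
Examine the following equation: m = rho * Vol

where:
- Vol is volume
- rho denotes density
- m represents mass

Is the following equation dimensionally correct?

Yes

Vol (volume) has dimensions [L^3].
rho (density) has dimensions [L^-3 M].
m (mass) has dimensions [M].

Left side: [M]
Right side: [M]

Both sides have the same dimensions, so the equation is dimensionally consistent.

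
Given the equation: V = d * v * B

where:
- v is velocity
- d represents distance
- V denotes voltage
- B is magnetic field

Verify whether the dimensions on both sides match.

Yes

v (velocity) has dimensions [L T^-1].
d (distance) has dimensions [L].
V (voltage) has dimensions [I^-1 L^2 M T^-3].
B (magnetic field) has dimensions [I^-1 M T^-2].

Left side: [I^-1 L^2 M T^-3]
Right side: [I^-1 L^2 M T^-3]

Both sides have the same dimensions, so the equation is dimensionally consistent.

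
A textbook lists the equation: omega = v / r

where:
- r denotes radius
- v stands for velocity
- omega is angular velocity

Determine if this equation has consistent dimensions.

Yes

r (radius) has dimensions [L].
v (velocity) has dimensions [L T^-1].
omega (angular velocity) has dimensions [T^-1].

Left side: [T^-1]
Right side: [T^-1]

Both sides have the same dimensions, so the equation is dimensionally consistent.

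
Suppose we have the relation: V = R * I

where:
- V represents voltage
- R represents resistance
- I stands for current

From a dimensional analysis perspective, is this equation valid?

Yes

V (voltage) has dimensions [I^-1 L^2 M T^-3].
R (resistance) has dimensions [I^-2 L^2 M T^-3].
I (current) has dimensions [I].

Left side: [I^-1 L^2 M T^-3]
Right side: [I^-1 L^2 M T^-3]

Both sides have the same dimensions, so the equation is dimensionally consistent.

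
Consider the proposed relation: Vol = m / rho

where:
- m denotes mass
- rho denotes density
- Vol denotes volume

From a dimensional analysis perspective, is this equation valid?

Yes

m (mass) has dimensions [M].
rho (density) has dimensions [L^-3 M].
Vol (volume) has dimensions [L^3].

Left side: [L^3]
Right side: [L^3]

Both sides have the same dimensions, so the equation is dimensionally consistent.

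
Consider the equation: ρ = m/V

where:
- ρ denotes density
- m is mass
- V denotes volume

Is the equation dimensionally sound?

Yes

ρ (density) has dimensions [L^-3 M].
m (mass) has dimensions [M].
V (volume) has dimensions [L^3].

Left side: [L^-3 M]
Right side: [L^-3 M]

Both sides have the same dimensions, so the equation is dimensionally consistent.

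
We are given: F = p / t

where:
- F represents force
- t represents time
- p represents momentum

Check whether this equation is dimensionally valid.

Yes

F (force) has dimensions [L M T^-2].
t (time) has dimensions [T].
p (momentum) has dimensions [L M T^-1].

Left side: [L M T^-2]
Right side: [L M T^-2]

Both sides have the same dimensions, so the equation is dimensionally consistent.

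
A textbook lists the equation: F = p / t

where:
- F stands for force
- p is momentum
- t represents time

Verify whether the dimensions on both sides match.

Yes

F (force) has dimensions [L M T^-2].
p (momentum) has dimensions [L M T^-1].
t (time) has dimensions [T].

Left side: [L M T^-2]
Right side: [L M T^-2]

Both sides have the same dimensions, so the equation is dimensionally consistent.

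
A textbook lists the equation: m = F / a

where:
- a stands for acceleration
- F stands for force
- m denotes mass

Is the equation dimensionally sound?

Yes

a (acceleration) has dimensions [L T^-2].
F (force) has dimensions [L M T^-2].
m (mass) has dimensions [M].

Left side: [M]
Right side: [M]

Both sides have the same dimensions, so the equation is dimensionally consistent.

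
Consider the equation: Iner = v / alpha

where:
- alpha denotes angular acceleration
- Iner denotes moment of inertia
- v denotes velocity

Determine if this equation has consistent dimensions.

No

alpha (angular acceleration) has dimensions [T^-2].
Iner (moment of inertia) has dimensions [L^2 M].
v (velocity) has dimensions [L T^-1].

Left side: [L^2 M]
Right side: [L T]

The two sides have different dimensions, so the equation is NOT dimensionally consistent.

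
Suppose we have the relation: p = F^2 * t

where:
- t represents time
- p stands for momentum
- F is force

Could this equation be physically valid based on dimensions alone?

No

t (time) has dimensions [T].
p (momentum) has dimensions [L M T^-1].
F (force) has dimensions [L M T^-2].

Left side: [L M T^-1]
Right side: [L^2 M^2 T^-3]

The two sides have different dimensions, so the equation is NOT dimensionally consistent.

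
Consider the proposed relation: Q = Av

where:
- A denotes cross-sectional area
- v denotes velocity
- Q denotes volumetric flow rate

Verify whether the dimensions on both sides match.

Yes

A (cross-sectional area) has dimensions [L^2].
v (velocity) has dimensions [L T^-1].
Q (volumetric flow rate) has dimensions [L^3 T^-1].

Left side: [L^3 T^-1]
Right side: [L^3 T^-1]

Both sides have the same dimensions, so the equation is dimensionally consistent.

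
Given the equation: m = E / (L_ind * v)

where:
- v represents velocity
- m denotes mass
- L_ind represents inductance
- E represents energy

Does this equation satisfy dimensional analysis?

No

v (velocity) has dimensions [L T^-1].
m (mass) has dimensions [M].
L_ind (inductance) has dimensions [I^-2 L^2 M T^-2].
E (energy) has dimensions [L^2 M T^-2].

Left side: [M]
Right side: [I^2 L^-1 T]

The two sides have different dimensions, so the equation is NOT dimensionally consistent.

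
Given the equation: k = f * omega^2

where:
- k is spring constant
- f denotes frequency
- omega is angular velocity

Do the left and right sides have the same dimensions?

No

k (spring constant) has dimensions [M T^-2].
f (frequency) has dimensions [T^-1].
omega (angular velocity) has dimensions [T^-1].

Left side: [M T^-2]
Right side: [T^-3]

The two sides have different dimensions, so the equation is NOT dimensionally consistent.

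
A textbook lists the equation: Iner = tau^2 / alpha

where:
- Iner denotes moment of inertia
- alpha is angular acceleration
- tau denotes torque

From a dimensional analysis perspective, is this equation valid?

No

Iner (moment of inertia) has dimensions [L^2 M].
alpha (angular acceleration) has dimensions [T^-2].
tau (torque) has dimensions [L^2 M T^-2].

Left side: [L^2 M]
Right side: [L^4 M^2 T^-2]

The two sides have different dimensions, so the equation is NOT dimensionally consistent.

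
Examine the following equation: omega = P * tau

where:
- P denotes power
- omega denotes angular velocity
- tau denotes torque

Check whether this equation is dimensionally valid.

No

P (power) has dimensions [L^2 M T^-3].
omega (angular velocity) has dimensions [T^-1].
tau (torque) has dimensions [L^2 M T^-2].

Left side: [T^-1]
Right side: [L^4 M^2 T^-5]

The two sides have different dimensions, so the equation is NOT dimensionally consistent.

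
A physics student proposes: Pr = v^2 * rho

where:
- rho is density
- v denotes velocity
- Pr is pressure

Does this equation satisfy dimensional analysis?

Yes

rho (density) has dimensions [L^-3 M].
v (velocity) has dimensions [L T^-1].
Pr (pressure) has dimensions [L^-1 M T^-2].

Left side: [L^-1 M T^-2]
Right side: [L^-1 M T^-2]

Both sides have the same dimensions, so the equation is dimensionally consistent.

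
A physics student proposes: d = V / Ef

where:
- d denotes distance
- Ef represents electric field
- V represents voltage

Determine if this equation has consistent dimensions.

Yes

d (distance) has dimensions [L].
Ef (electric field) has dimensions [I^-1 L M T^-3].
V (voltage) has dimensions [I^-1 L^2 M T^-3].

Left side: [L]
Right side: [L]

Both sides have the same dimensions, so the equation is dimensionally consistent.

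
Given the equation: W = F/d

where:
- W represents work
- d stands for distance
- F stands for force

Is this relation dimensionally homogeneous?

No

W (work) has dimensions [L^2 M T^-2].
d (distance) has dimensions [L].
F (force) has dimensions [L M T^-2].

Left side: [L^2 M T^-2]
Right side: [M T^-2]

The two sides have different dimensions, so the equation is NOT dimensionally consistent.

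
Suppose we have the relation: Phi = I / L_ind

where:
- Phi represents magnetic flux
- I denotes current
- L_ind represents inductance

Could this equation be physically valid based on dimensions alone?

No

Phi (magnetic flux) has dimensions [I^-1 L^2 M T^-2].
I (current) has dimensions [I].
L_ind (inductance) has dimensions [I^-2 L^2 M T^-2].

Left side: [I^-1 L^2 M T^-2]
Right side: [I^3 L^-2 M^-1 T^2]

The two sides have different dimensions, so the equation is NOT dimensionally consistent.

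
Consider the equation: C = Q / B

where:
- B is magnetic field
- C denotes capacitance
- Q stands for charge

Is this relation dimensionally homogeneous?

No

B (magnetic field) has dimensions [I^-1 M T^-2].
C (capacitance) has dimensions [I^2 L^-2 M^-1 T^4].
Q (charge) has dimensions [I T].

Left side: [I^2 L^-2 M^-1 T^4]
Right side: [I^2 M^-1 T^3]

The two sides have different dimensions, so the equation is NOT dimensionally consistent.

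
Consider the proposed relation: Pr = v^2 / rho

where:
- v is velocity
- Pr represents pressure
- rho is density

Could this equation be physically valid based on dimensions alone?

No

v (velocity) has dimensions [L T^-1].
Pr (pressure) has dimensions [L^-1 M T^-2].
rho (density) has dimensions [L^-3 M].

Left side: [L^-1 M T^-2]
Right side: [L^5 M^-1 T^-2]

The two sides have different dimensions, so the equation is NOT dimensionally consistent.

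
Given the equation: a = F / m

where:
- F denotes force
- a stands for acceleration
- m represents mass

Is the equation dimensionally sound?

Yes

F (force) has dimensions [L M T^-2].
a (acceleration) has dimensions [L T^-2].
m (mass) has dimensions [M].

Left side: [L T^-2]
Right side: [L T^-2]

Both sides have the same dimensions, so the equation is dimensionally consistent.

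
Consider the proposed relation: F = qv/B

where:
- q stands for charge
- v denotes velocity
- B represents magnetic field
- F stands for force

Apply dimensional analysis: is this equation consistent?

No

q (charge) has dimensions [I T].
v (velocity) has dimensions [L T^-1].
B (magnetic field) has dimensions [I^-1 M T^-2].
F (force) has dimensions [L M T^-2].

Left side: [L M T^-2]
Right side: [I^2 L M^-1 T^2]

The two sides have different dimensions, so the equation is NOT dimensionally consistent.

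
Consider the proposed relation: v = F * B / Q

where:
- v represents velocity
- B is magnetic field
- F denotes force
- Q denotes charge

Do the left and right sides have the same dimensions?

No

v (velocity) has dimensions [L T^-1].
B (magnetic field) has dimensions [I^-1 M T^-2].
F (force) has dimensions [L M T^-2].
Q (charge) has dimensions [I T].

Left side: [L T^-1]
Right side: [I^-2 L M^2 T^-5]

The two sides have different dimensions, so the equation is NOT dimensionally consistent.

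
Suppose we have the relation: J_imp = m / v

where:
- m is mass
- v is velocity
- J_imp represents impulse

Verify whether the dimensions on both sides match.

No

m (mass) has dimensions [M].
v (velocity) has dimensions [L T^-1].
J_imp (impulse) has dimensions [L M T^-1].

Left side: [L M T^-1]
Right side: [L^-1 M T]

The two sides have different dimensions, so the equation is NOT dimensionally consistent.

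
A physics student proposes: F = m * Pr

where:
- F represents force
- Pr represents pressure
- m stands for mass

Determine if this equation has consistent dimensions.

No

F (force) has dimensions [L M T^-2].
Pr (pressure) has dimensions [L^-1 M T^-2].
m (mass) has dimensions [M].

Left side: [L M T^-2]
Right side: [L^-1 M^2 T^-2]

The two sides have different dimensions, so the equation is NOT dimensionally consistent.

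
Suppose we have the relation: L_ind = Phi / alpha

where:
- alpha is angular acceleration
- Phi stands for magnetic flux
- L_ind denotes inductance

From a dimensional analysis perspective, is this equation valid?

No

alpha (angular acceleration) has dimensions [T^-2].
Phi (magnetic flux) has dimensions [I^-1 L^2 M T^-2].
L_ind (inductance) has dimensions [I^-2 L^2 M T^-2].

Left side: [I^-2 L^2 M T^-2]
Right side: [I^-1 L^2 M]

The two sides have different dimensions, so the equation is NOT dimensionally consistent.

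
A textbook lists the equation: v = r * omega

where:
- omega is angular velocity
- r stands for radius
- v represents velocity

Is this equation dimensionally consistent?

Yes

omega (angular velocity) has dimensions [T^-1].
r (radius) has dimensions [L].
v (velocity) has dimensions [L T^-1].

Left side: [L T^-1]
Right side: [L T^-1]

Both sides have the same dimensions, so the equation is dimensionally consistent.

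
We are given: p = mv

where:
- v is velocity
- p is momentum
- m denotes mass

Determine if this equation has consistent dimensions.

Yes

v (velocity) has dimensions [L T^-1].
p (momentum) has dimensions [L M T^-1].
m (mass) has dimensions [M].

Left side: [L M T^-1]
Right side: [L M T^-1]

Both sides have the same dimensions, so the equation is dimensionally consistent.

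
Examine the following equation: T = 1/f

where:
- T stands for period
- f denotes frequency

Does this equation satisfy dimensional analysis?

Yes

T (period) has dimensions [T].
f (frequency) has dimensions [T^-1].

Left side: [T]
Right side: [T]

Both sides have the same dimensions, so the equation is dimensionally consistent.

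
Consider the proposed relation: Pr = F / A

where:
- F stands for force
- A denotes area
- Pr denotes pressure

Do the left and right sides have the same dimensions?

Yes

F (force) has dimensions [L M T^-2].
A (area) has dimensions [L^2].
Pr (pressure) has dimensions [L^-1 M T^-2].

Left side: [L^-1 M T^-2]
Right side: [L^-1 M T^-2]

Both sides have the same dimensions, so the equation is dimensionally consistent.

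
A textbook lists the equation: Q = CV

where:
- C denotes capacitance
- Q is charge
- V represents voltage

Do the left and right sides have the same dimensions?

Yes

C (capacitance) has dimensions [I^2 L^-2 M^-1 T^4].
Q (charge) has dimensions [I T].
V (voltage) has dimensions [I^-1 L^2 M T^-3].

Left side: [I T]
Right side: [I T]

Both sides have the same dimensions, so the equation is dimensionally consistent.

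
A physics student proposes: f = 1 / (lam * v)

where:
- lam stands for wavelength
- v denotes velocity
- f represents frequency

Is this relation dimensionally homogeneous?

No

lam (wavelength) has dimensions [L].
v (velocity) has dimensions [L T^-1].
f (frequency) has dimensions [T^-1].

Left side: [T^-1]
Right side: [L^-2 T]

The two sides have different dimensions, so the equation is NOT dimensionally consistent.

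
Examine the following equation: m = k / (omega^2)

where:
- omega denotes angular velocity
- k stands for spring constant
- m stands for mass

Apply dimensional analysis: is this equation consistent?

Yes

omega (angular velocity) has dimensions [T^-1].
k (spring constant) has dimensions [M T^-2].
m (mass) has dimensions [M].

Left side: [M]
Right side: [M]

Both sides have the same dimensions, so the equation is dimensionally consistent.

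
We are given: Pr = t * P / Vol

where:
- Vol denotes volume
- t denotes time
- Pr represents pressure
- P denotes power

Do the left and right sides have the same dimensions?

Yes

Vol (volume) has dimensions [L^3].
t (time) has dimensions [T].
Pr (pressure) has dimensions [L^-1 M T^-2].
P (power) has dimensions [L^2 M T^-3].

Left side: [L^-1 M T^-2]
Right side: [L^-1 M T^-2]

Both sides have the same dimensions, so the equation is dimensionally consistent.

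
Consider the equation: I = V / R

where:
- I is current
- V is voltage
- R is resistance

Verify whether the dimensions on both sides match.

Yes

I (current) has dimensions [I].
V (voltage) has dimensions [I^-1 L^2 M T^-3].
R (resistance) has dimensions [I^-2 L^2 M T^-3].

Left side: [I]
Right side: [I]

Both sides have the same dimensions, so the equation is dimensionally consistent.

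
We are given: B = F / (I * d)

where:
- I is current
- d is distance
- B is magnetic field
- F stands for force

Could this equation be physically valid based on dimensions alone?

Yes

I (current) has dimensions [I].
d (distance) has dimensions [L].
B (magnetic field) has dimensions [I^-1 M T^-2].
F (force) has dimensions [L M T^-2].

Left side: [I^-1 M T^-2]
Right side: [I^-1 M T^-2]

Both sides have the same dimensions, so the equation is dimensionally consistent.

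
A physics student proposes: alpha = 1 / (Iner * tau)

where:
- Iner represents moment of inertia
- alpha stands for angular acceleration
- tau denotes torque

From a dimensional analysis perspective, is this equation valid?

No

Iner (moment of inertia) has dimensions [L^2 M].
alpha (angular acceleration) has dimensions [T^-2].
tau (torque) has dimensions [L^2 M T^-2].

Left side: [T^-2]
Right side: [L^-4 M^-2 T^2]

The two sides have different dimensions, so the equation is NOT dimensionally consistent.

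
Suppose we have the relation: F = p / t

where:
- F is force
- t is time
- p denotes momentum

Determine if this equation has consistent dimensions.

Yes

F (force) has dimensions [L M T^-2].
t (time) has dimensions [T].
p (momentum) has dimensions [L M T^-1].

Left side: [L M T^-2]
Right side: [L M T^-2]

Both sides have the same dimensions, so the equation is dimensionally consistent.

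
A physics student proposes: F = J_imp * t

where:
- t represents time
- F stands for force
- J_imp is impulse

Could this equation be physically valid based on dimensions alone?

No

t (time) has dimensions [T].
F (force) has dimensions [L M T^-2].
J_imp (impulse) has dimensions [L M T^-1].

Left side: [L M T^-2]
Right side: [L M]

The two sides have different dimensions, so the equation is NOT dimensionally consistent.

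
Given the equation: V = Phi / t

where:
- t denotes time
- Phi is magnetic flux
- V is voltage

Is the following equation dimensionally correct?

Yes

t (time) has dimensions [T].
Phi (magnetic flux) has dimensions [I^-1 L^2 M T^-2].
V (voltage) has dimensions [I^-1 L^2 M T^-3].

Left side: [I^-1 L^2 M T^-3]
Right side: [I^-1 L^2 M T^-3]

Both sides have the same dimensions, so the equation is dimensionally consistent.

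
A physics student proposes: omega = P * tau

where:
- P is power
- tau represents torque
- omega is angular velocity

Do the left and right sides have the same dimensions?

No

P (power) has dimensions [L^2 M T^-3].
tau (torque) has dimensions [L^2 M T^-2].
omega (angular velocity) has dimensions [T^-1].

Left side: [T^-1]
Right side: [L^4 M^2 T^-5]

The two sides have different dimensions, so the equation is NOT dimensionally consistent.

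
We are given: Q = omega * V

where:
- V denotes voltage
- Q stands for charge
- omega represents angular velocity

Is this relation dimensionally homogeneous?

No

V (voltage) has dimensions [I^-1 L^2 M T^-3].
Q (charge) has dimensions [I T].
omega (angular velocity) has dimensions [T^-1].

Left side: [I T]
Right side: [I^-1 L^2 M T^-4]

The two sides have different dimensions, so the equation is NOT dimensionally consistent.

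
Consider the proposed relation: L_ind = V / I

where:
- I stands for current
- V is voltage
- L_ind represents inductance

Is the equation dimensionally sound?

No

I (current) has dimensions [I].
V (voltage) has dimensions [I^-1 L^2 M T^-3].
L_ind (inductance) has dimensions [I^-2 L^2 M T^-2].

Left side: [I^-2 L^2 M T^-2]
Right side: [I^-2 L^2 M T^-3]

The two sides have different dimensions, so the equation is NOT dimensionally consistent.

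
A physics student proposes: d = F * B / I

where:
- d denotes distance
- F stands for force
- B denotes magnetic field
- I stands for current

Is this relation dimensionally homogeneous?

No

d (distance) has dimensions [L].
F (force) has dimensions [L M T^-2].
B (magnetic field) has dimensions [I^-1 M T^-2].
I (current) has dimensions [I].

Left side: [L]
Right side: [I^-2 L M^2 T^-4]

The two sides have different dimensions, so the equation is NOT dimensionally consistent.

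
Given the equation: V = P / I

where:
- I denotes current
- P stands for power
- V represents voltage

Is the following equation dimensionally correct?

Yes

I (current) has dimensions [I].
P (power) has dimensions [L^2 M T^-3].
V (voltage) has dimensions [I^-1 L^2 M T^-3].

Left side: [I^-1 L^2 M T^-3]
Right side: [I^-1 L^2 M T^-3]

Both sides have the same dimensions, so the equation is dimensionally consistent.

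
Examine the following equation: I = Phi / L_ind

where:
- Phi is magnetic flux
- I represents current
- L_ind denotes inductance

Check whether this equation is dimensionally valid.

Yes

Phi (magnetic flux) has dimensions [I^-1 L^2 M T^-2].
I (current) has dimensions [I].
L_ind (inductance) has dimensions [I^-2 L^2 M T^-2].

Left side: [I]
Right side: [I]

Both sides have the same dimensions, so the equation is dimensionally consistent.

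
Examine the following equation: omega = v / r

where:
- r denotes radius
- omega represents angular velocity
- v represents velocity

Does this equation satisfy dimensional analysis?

Yes

r (radius) has dimensions [L].
omega (angular velocity) has dimensions [T^-1].
v (velocity) has dimensions [L T^-1].

Left side: [T^-1]
Right side: [T^-1]

Both sides have the same dimensions, so the equation is dimensionally consistent.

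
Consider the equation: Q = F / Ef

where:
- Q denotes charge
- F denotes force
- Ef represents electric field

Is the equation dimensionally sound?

Yes

Q (charge) has dimensions [I T].
F (force) has dimensions [L M T^-2].
Ef (electric field) has dimensions [I^-1 L M T^-3].

Left side: [I T]
Right side: [I T]

Both sides have the same dimensions, so the equation is dimensionally consistent.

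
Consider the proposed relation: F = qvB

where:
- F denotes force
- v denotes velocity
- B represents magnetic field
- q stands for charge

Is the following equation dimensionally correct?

Yes

F (force) has dimensions [L M T^-2].
v (velocity) has dimensions [L T^-1].
B (magnetic field) has dimensions [I^-1 M T^-2].
q (charge) has dimensions [I T].

Left side: [L M T^-2]
Right side: [L M T^-2]

Both sides have the same dimensions, so the equation is dimensionally consistent.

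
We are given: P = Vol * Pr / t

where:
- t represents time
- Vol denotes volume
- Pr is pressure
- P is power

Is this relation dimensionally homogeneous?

Yes

t (time) has dimensions [T].
Vol (volume) has dimensions [L^3].
Pr (pressure) has dimensions [L^-1 M T^-2].
P (power) has dimensions [L^2 M T^-3].

Left side: [L^2 M T^-3]
Right side: [L^2 M T^-3]

Both sides have the same dimensions, so the equation is dimensionally consistent.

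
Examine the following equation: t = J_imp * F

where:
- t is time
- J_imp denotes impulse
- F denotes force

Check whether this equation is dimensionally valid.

No

t (time) has dimensions [T].
J_imp (impulse) has dimensions [L M T^-1].
F (force) has dimensions [L M T^-2].

Left side: [T]
Right side: [L^2 M^2 T^-3]

The two sides have different dimensions, so the equation is NOT dimensionally consistent.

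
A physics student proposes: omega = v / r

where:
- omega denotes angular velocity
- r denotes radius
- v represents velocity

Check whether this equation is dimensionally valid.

Yes

omega (angular velocity) has dimensions [T^-1].
r (radius) has dimensions [L].
v (velocity) has dimensions [L T^-1].

Left side: [T^-1]
Right side: [T^-1]

Both sides have the same dimensions, so the equation is dimensionally consistent.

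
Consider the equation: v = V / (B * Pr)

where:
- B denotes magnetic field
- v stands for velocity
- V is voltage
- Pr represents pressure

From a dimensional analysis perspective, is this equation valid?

No

B (magnetic field) has dimensions [I^-1 M T^-2].
v (velocity) has dimensions [L T^-1].
V (voltage) has dimensions [I^-1 L^2 M T^-3].
Pr (pressure) has dimensions [L^-1 M T^-2].

Left side: [L T^-1]
Right side: [L^3 M^-1 T]

The two sides have different dimensions, so the equation is NOT dimensionally consistent.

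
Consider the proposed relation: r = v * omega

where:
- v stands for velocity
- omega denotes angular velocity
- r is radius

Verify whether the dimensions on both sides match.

No

v (velocity) has dimensions [L T^-1].
omega (angular velocity) has dimensions [T^-1].
r (radius) has dimensions [L].

Left side: [L]
Right side: [L T^-2]

The two sides have different dimensions, so the equation is NOT dimensionally consistent.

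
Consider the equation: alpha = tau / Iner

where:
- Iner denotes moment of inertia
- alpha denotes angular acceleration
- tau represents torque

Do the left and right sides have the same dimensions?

Yes

Iner (moment of inertia) has dimensions [L^2 M].
alpha (angular acceleration) has dimensions [T^-2].
tau (torque) has dimensions [L^2 M T^-2].

Left side: [T^-2]
Right side: [T^-2]

Both sides have the same dimensions, so the equation is dimensionally consistent.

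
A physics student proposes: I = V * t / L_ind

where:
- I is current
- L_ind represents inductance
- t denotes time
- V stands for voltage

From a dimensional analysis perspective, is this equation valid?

Yes

I (current) has dimensions [I].
L_ind (inductance) has dimensions [I^-2 L^2 M T^-2].
t (time) has dimensions [T].
V (voltage) has dimensions [I^-1 L^2 M T^-3].

Left side: [I]
Right side: [I]

Both sides have the same dimensions, so the equation is dimensionally consistent.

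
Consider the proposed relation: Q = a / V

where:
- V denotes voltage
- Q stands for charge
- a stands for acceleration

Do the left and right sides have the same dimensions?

No

V (voltage) has dimensions [I^-1 L^2 M T^-3].
Q (charge) has dimensions [I T].
a (acceleration) has dimensions [L T^-2].

Left side: [I T]
Right side: [I L^-1 M^-1 T]

The two sides have different dimensions, so the equation is NOT dimensionally consistent.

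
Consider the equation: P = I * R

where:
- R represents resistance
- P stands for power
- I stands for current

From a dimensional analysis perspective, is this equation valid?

No

R (resistance) has dimensions [I^-2 L^2 M T^-3].
P (power) has dimensions [L^2 M T^-3].
I (current) has dimensions [I].

Left side: [L^2 M T^-3]
Right side: [I^-1 L^2 M T^-3]

The two sides have different dimensions, so the equation is NOT dimensionally consistent.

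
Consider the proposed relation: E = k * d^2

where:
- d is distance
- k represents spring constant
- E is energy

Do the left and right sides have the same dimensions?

Yes

d (distance) has dimensions [L].
k (spring constant) has dimensions [M T^-2].
E (energy) has dimensions [L^2 M T^-2].

Left side: [L^2 M T^-2]
Right side: [L^2 M T^-2]

Both sides have the same dimensions, so the equation is dimensionally consistent.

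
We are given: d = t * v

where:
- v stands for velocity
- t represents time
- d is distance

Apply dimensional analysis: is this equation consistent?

Yes

v (velocity) has dimensions [L T^-1].
t (time) has dimensions [T].
d (distance) has dimensions [L].

Left side: [L]
Right side: [L]

Both sides have the same dimensions, so the equation is dimensionally consistent.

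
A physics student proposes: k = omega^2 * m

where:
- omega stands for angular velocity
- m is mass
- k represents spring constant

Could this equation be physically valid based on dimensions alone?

Yes

omega (angular velocity) has dimensions [T^-1].
m (mass) has dimensions [M].
k (spring constant) has dimensions [M T^-2].

Left side: [M T^-2]
Right side: [M T^-2]

Both sides have the same dimensions, so the equation is dimensionally consistent.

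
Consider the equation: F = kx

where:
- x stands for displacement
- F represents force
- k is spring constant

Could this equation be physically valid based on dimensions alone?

Yes

x (displacement) has dimensions [L].
F (force) has dimensions [L M T^-2].
k (spring constant) has dimensions [M T^-2].

Left side: [L M T^-2]
Right side: [L M T^-2]

Both sides have the same dimensions, so the equation is dimensionally consistent.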